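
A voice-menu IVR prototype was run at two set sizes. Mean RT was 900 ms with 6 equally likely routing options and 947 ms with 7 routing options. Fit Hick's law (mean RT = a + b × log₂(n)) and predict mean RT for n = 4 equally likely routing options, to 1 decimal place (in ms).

RT is linear in log₂ n, so two points fix the line:
  b = (947 − 900) / (log₂ 7 − log₂ 6) = 47 / (2.8074 − 2.5850) = 211.338 ms/bit
  a = 900 − 211.338 × 2.5850 = 353.699 ms
Then RT(4) = 353.699 + 211.338 × log₂ 4 = 353.699 + 211.338 × 2 ≈ 776.375 ms.

776.4 ms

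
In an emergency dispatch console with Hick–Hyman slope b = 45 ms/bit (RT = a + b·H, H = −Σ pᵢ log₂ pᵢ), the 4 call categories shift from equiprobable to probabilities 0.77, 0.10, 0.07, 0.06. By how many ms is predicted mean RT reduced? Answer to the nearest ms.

The RT saving is b·ΔH. Equiprobable H₀ = log₂(4) = 2.0000 bits; with the given probabilities H = 1.1346 bits.
b·(H₀ − H) = 45 × (2.0000 − 1.1346) = 38.94 ms.

39 ms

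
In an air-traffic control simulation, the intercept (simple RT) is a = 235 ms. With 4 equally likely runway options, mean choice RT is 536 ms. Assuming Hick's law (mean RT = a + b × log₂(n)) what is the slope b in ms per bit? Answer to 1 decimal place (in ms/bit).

log₂(4) = 2 bits.
b = (RT − a)/log₂ n = (536 − 235) / 2 = 150.500 ms/bit.

150.5 ms/bit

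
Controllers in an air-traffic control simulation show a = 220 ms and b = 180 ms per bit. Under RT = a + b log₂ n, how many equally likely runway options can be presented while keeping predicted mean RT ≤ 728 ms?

Set 220 + 180·log₂ n ≤ 728 → log₂ n ≤ (728 − 220)/180 = 2.8222.
So n ≤ 2^2.8222 = 7.073; the largest integer n is 7.

7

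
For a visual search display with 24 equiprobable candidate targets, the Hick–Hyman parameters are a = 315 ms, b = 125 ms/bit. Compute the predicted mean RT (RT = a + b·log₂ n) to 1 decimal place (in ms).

log₂(24) = 4.5850 bits, so RT = 315 + 125 × 4.5850 ≈ 888.120 ms.

888.1 ms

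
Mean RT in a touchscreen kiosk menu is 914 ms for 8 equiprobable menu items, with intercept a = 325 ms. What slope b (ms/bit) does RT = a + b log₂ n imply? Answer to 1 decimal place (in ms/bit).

196.3 ms/bit

8 alternatives carry log₂ 8 = 3 bits; the choice cost is 914 − 325 = 589 ms, so b = 589/3 = 196.333 ms/bit.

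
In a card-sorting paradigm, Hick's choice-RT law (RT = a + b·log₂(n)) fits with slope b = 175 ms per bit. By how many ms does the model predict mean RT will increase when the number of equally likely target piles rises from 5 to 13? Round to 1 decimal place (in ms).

Only the slope matters, since a is common to both: ΔRT = b·log₂(n₂/n₁).
log₂(13) − log₂(5) = 3.7004 − 2.3219 = 1.3785.
ΔRT = 175 × 1.3785 = 241.240 ms.

241.2 ms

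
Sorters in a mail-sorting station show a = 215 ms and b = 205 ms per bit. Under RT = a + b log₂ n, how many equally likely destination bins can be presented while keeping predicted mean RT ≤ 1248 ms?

32

205·log₂ n ≤ 1248 − 215 = 1033, giving log₂ n ≤ 5.0390 and n ≤ 32.877. The largest whole number is 32.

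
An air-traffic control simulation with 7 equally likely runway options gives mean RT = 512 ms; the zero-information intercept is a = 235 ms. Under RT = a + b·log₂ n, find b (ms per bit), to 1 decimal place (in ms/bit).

log₂(7) = 2.8074 bits.
b = (RT − a)/log₂ n = (512 − 235) / 2.8074 = 98.669 ms/bit.

98.7 ms/bit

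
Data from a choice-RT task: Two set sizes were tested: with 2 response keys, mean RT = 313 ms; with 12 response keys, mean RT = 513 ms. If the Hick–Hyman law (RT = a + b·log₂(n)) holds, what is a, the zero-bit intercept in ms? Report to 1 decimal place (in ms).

235.6 ms

Slope: b = (513 − 313) / (log₂ 12 − log₂ 2) = 200/2.5850 = 77.371 ms/bit.
Intercept: a = 313 − 77.371·log₂(2) = 235.629 ms.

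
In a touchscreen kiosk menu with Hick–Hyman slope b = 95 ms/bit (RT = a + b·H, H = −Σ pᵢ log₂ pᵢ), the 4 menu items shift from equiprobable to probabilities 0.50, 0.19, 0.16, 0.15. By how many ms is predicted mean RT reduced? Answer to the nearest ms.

Equiprobable entropy H₀ = log₂ 4 = 2.0000 bits.
Skewed entropy H = −Σ pᵢ log₂ pᵢ = 1.7888 bits.
ΔRT = b·(H₀ − H) = 95 × 0.2112 = 20.07 ms.

20 ms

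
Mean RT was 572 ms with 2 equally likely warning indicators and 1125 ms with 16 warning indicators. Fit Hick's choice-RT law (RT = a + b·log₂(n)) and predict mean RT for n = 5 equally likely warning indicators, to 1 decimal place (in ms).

815.7 ms

Fit slope and intercept:
  b = (1125 − 572) / (log₂ 16 − log₂ 2) = 553 / (4 − 1) = 184.333 ms/bit
  a = 572 − 184.333 × 1 = 387.667 ms
Then RT(5) = 387.667 + 184.333 × log₂ 5 = 387.667 + 184.333 × 2.3219 ≈ 815.675 ms.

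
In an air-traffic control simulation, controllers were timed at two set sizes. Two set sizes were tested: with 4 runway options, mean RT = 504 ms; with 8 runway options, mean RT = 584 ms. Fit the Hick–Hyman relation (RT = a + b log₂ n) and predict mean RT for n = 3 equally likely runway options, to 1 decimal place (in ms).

Fit slope and intercept:
  b = (584 − 504) / (log₂ 8 − log₂ 4) = 80 / (3 − 2) = 80.000 ms/bit
  a = 504 − 80.000 × 2 = 344.000 ms
Then RT(3) = 344.000 + 80.000 × log₂ 3 = 344.000 + 80.000 × 1.5850 ≈ 470.797 ms.

470.8 ms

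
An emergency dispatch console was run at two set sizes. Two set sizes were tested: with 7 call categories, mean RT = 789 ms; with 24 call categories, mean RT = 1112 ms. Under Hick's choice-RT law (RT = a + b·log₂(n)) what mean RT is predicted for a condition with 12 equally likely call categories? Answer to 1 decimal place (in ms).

930.3 ms

With log₂ n on the abscissa the relation is linear; from the two conditions:
  b = (1112 − 789) / (log₂ 24 − log₂ 7) = 323 / (4.5850 − 2.8074) = 181.705 ms/bit
  a = 789 − 181.705 × 2.8074 = 278.890 ms
Then RT(12) = 278.890 + 181.705 × log₂ 12 = 278.890 + 181.705 × 3.5850 ≈ 930.295 ms.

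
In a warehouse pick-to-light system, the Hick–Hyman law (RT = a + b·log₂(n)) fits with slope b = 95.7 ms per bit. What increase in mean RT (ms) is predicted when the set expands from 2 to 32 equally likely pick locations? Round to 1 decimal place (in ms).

ΔRT = (a + b log₂ n₂) − (a + b log₂ n₁) = b·(log₂ n₂ − log₂ n₁).
log₂(32) − log₂(2) = log₂(32/2) = log₂(16) = 4.
ΔRT = 95.7 × 4.0000 = 382.800 ms.

382.8 ms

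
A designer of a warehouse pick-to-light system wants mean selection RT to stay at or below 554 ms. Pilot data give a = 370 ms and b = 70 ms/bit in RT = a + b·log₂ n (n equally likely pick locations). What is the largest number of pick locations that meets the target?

Information budget: (554 − 370)/70 = 2.6286 bits, so n ≤ 2^2.6286 = 6.184 → at most 6.

6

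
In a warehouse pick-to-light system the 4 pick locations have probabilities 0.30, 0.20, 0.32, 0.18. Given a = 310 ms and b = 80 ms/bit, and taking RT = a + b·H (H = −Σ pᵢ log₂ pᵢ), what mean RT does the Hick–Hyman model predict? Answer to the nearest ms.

H = 0.30·log₂(1/0.30) + 0.20·log₂(1/0.20) + 0.32·log₂(1/0.32) + 0.18·log₂(1/0.18) = 1.9568 bits.
RT = 310 + 80 × 1.9568 = 466.55 ms.

467 ms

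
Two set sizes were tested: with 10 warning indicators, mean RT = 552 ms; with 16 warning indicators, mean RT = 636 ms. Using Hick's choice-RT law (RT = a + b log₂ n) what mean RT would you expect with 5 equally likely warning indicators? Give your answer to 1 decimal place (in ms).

428.1 ms

Solve the two-equation system in a and b:
  b = (636 − 552) / (log₂ 16 − log₂ 10) = 84 / (4 − 3.3219) = 123.881 ms/bit
  a = 552 − 123.881 × 3.3219 = 140.477 ms
Then RT(5) = 140.477 + 123.881 × log₂ 5 = 140.477 + 123.881 × 2.3219 ≈ 428.119 ms.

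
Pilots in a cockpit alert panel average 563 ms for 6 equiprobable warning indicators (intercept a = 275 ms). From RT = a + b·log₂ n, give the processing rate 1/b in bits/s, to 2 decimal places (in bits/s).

8.98 bits/s

Choice component = 563 − 275 = 288 ms over log₂(6) = 2.5850 bits.
b = 288 / 2.5850 = 111.414 ms/bit, so 1/b = 8.976 bits/s.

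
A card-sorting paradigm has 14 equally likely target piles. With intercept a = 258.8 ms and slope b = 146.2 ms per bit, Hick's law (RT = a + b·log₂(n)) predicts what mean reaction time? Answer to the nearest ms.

815 ms

log₂(14) = 3.8074 bits, so RT = 258.8 + 146.2 × 3.8074 ≈ 815.435 ms.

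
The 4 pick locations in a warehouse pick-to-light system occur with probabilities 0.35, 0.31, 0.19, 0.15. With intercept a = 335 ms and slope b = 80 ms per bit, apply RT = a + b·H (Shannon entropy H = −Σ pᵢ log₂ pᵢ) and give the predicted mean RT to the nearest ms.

H = 0.35·log₂(1/0.35) + 0.31·log₂(1/0.31) + 0.19·log₂(1/0.19) + 0.15·log₂(1/0.15) = 1.9197 bits.
RT = 335 + 80 × 1.9197 = 488.57 ms.

489 ms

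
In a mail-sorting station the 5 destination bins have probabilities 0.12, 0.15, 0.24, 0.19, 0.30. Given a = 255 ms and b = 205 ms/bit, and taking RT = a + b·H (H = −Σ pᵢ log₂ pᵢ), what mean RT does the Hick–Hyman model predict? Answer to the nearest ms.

716 ms

Entropy contributions −pᵢ log₂ pᵢ: 0.3671, 0.4105, 0.4941, 0.4552, 0.5211; sum H = 2.2481 bits.
RT = a + bH = 255 + 205·2.2481 = 715.85 ms.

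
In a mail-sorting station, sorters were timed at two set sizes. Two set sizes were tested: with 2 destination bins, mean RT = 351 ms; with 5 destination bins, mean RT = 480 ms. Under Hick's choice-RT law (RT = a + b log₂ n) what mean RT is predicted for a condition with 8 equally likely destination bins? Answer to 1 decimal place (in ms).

546.2 ms

Fit slope and intercept:
  b = (480 − 351) / (log₂ 5 − log₂ 2) = 129 / (2.3219 − 1) = 97.585 ms/bit
  a = 351 − 97.585 × 1 = 253.415 ms
Then RT(8) = 253.415 + 97.585 × log₂ 8 = 253.415 + 97.585 × 3 ≈ 546.169 ms.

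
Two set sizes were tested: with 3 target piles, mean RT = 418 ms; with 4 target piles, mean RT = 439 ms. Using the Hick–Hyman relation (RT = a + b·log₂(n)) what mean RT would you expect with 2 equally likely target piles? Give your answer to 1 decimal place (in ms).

388.4 ms

Fit slope and intercept:
  b = (439 − 418) / (log₂ 4 − log₂ 3) = 21 / (2 − 1.5850) = 50.598 ms/bit
  a = 418 − 50.598 × 1.5850 = 337.804 ms
Then RT(2) = 337.804 + 50.598 × log₂ 2 = 337.804 + 50.598 × 1 ≈ 388.402 ms.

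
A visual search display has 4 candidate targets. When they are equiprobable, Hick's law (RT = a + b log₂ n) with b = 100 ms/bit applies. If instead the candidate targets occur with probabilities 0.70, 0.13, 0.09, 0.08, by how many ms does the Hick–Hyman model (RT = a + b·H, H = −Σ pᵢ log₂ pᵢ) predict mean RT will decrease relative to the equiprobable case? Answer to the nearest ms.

65 ms

The RT saving is b·ΔH. Equiprobable H₀ = log₂(4) = 2.0000 bits; with the given probabilities H = 1.3470 bits.
b·(H₀ − H) = 100 × (2.0000 − 1.3470) = 65.30 ms.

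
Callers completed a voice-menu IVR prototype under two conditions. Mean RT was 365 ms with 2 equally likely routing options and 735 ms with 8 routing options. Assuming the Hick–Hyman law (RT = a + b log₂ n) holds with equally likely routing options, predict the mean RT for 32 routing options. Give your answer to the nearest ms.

1105 ms

With log₂ n on the abscissa the relation is linear; from the two conditions:
  b = (735 − 365) / (log₂ 8 − log₂ 2) = 370 / (3 − 1) = 185 ms/bit
  a = 365 − 185 × 1 = 180 ms
Then RT(32) = 180 + 185 × log₂ 32 = 180 + 185 × 5 ≈ 1105.000 ms.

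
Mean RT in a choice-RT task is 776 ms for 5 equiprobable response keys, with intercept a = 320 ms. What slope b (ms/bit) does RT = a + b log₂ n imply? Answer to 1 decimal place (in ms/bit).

b = (776 − 320) / log₂(5) = 456 / 2.3219 = 196.389 ms/bit.

196.4 ms/bit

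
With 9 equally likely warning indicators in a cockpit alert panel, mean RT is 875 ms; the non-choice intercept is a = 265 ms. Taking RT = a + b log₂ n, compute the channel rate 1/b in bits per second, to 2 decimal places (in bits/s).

5.20 bits/s

b = (875 − 265)/log₂ 9 = 610/3.1699 = 192.434 ms per bit = 0.19243 s/bit; the reciprocal is 5.197 bits/s.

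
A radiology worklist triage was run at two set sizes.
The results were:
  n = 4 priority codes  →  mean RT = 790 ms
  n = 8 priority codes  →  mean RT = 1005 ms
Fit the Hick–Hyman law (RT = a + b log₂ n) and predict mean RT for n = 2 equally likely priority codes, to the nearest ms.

575 ms

With log₂ n on the abscissa the relation is linear; from the two conditions:
  b = (1005 − 790) / (log₂ 8 − log₂ 4) = 215 / (3 − 2) = 215 ms/bit
  a = 790 − 215 × 2 = 360 ms
Then RT(2) = 360 + 215 × log₂ 2 = 360 + 215 × 1 ≈ 575.000 ms.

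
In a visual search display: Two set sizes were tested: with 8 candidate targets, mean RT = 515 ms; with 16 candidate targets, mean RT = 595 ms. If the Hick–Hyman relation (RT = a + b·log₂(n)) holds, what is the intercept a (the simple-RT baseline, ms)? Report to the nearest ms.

275 ms

Slope: b = (595 − 515) / (log₂ 16 − log₂ 8) = 80/1.0000 = 80 ms/bit.
a = RT₁ − b·log₂ n₁ = 515 − 80 × 3 = 275.000 ms.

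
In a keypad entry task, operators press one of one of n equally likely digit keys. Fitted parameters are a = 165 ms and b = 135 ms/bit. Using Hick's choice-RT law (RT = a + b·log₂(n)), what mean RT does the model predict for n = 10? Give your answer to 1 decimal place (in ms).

613.5 ms

log₂(10) = 3.3219 bits, so RT = 165 + 135 × 3.3219 ≈ 613.460 ms.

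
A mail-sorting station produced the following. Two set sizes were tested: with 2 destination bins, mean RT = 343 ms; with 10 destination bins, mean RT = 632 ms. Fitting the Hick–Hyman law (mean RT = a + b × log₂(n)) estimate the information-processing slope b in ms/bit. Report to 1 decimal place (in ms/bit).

124.5 ms/bit

The slope on a log₂ axis is (632 − 343) / (3.3219 − 1) = 124.466 ms/bit.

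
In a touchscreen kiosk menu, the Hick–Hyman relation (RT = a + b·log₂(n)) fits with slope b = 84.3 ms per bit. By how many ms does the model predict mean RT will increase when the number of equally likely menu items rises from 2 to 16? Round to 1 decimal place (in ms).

ΔRT = (a + b log₂ n₂) − (a + b log₂ n₁) = b·(log₂ n₂ − log₂ n₁).
log₂(16) − log₂(2) = log₂(16/2) = log₂(8) = 3.
ΔRT = 84.3 × 3.0000 = 252.900 ms.

252.9 ms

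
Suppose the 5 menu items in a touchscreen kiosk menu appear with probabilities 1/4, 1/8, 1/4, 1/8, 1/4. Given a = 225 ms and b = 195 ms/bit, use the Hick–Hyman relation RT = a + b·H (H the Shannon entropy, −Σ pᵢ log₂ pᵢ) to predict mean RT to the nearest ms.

H = −Σ pᵢ log₂ pᵢ = 0.25·2 + 0.125·3 + 0.25·2 + 0.125·3 + 0.25·2 = 2.250 bits.
RT = 225 + 195 × 2.250 = 663.75 ms.

664 ms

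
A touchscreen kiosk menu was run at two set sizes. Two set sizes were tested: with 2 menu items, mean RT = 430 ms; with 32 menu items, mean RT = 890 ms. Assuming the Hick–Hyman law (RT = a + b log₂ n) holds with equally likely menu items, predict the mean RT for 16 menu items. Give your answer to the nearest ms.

775 ms

Solve the two-equation system in a and b:
  b = (890 − 430) / (log₂ 32 − log₂ 2) = 460 / (5 − 1) = 115 ms/bit
  a = 430 − 115 × 1 = 315 ms
Then RT(16) = 315 + 115 × log₂ 16 = 315 + 115 × 4 ≈ 775.000 ms.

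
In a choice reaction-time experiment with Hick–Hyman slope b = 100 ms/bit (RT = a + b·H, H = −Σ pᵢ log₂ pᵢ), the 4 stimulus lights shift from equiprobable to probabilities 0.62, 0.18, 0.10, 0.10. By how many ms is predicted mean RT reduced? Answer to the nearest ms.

46 ms

Equiprobable entropy H₀ = log₂ 4 = 2.0000 bits.
Skewed entropy H = −Σ pᵢ log₂ pᵢ = 1.5373 bits.
ΔRT = b·(H₀ − H) = 100 × 0.4627 = 46.27 ms.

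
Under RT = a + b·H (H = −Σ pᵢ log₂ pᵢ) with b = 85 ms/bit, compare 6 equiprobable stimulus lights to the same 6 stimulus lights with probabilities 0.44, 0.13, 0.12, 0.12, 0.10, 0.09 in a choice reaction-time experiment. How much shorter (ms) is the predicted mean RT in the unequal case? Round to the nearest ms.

26 ms

The RT saving is b·ΔH. Equiprobable H₀ = log₂(6) = 2.5850 bits; with the given probabilities H = 2.2828 bits.
b·(H₀ − H) = 85 × (2.5850 − 2.2828) = 25.69 ms.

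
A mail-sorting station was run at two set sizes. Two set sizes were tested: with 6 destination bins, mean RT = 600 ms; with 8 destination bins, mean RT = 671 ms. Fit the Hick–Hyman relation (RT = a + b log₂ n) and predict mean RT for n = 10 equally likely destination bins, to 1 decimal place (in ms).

726.1 ms

RT is linear in log₂ n, so two points fix the line:
  b = (671 − 600) / (log₂ 8 − log₂ 6) = 71 / (3 − 2.5850) = 171.069 ms/bit
  a = 600 − 171.069 × 2.5850 = 157.793 ms
Then RT(10) = 157.793 + 171.069 × log₂ 10 = 157.793 + 171.069 × 3.3219 ≈ 726.072 ms.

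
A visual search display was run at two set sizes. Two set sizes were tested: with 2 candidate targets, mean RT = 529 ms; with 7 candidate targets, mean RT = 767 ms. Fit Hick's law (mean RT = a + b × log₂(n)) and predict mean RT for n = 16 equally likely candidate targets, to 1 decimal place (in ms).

924.1 ms

Solve the two-equation system in a and b:
  b = (767 − 529) / (log₂ 7 − log₂ 2) = 238 / (2.8074 − 1) = 131.684 ms/bit
  a = 529 − 131.684 × 1 = 397.316 ms
Then RT(16) = 397.316 + 131.684 × log₂ 16 = 397.316 + 131.684 × 4 ≈ 924.052 ms.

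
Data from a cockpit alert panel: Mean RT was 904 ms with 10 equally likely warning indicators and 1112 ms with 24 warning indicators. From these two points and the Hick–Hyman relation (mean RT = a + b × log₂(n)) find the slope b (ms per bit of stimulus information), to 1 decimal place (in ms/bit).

164.7 ms/bit

Slope: b = (1112 − 904) / (log₂ 24 − log₂ 10) = 208/1.2630 = 164.683 ms/bit.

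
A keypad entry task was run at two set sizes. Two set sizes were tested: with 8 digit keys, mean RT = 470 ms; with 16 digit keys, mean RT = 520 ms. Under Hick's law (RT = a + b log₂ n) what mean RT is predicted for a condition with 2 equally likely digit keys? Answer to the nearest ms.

370 ms

Fit slope and intercept:
  b = (520 − 470) / (log₂ 16 − log₂ 8) = 50 / (4 − 3) = 50 ms/bit
  a = 470 − 50 × 3 = 320 ms
Then RT(2) = 320 + 50 × log₂ 2 = 320 + 50 × 1 ≈ 370.000 ms.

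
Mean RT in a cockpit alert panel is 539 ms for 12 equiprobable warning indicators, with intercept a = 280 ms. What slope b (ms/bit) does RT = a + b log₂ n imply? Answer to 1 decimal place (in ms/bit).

72.2 ms/bit

12 alternatives carry log₂ 12 = 3.5850 bits; the choice cost is 539 − 280 = 259 ms, so b = 259/3.5850 = 72.246 ms/bit.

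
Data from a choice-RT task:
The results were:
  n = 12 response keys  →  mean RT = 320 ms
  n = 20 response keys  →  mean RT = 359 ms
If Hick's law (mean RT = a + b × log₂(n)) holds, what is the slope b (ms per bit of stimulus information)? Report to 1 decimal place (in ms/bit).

Slope: b = (359 − 320) / (log₂ 20 − log₂ 12) = 39/0.7370 = 52.920 ms/bit.

52.9 ms/bit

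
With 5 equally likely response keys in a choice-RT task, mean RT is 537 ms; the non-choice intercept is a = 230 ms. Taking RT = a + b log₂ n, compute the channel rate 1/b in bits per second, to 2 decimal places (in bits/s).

7.56 bits/s

Choice component = 537 − 230 = 307 ms over log₂(5) = 2.3219 bits.
b = 307 / 2.3219 = 132.218 ms/bit, so 1/b = 7.563 bits/s.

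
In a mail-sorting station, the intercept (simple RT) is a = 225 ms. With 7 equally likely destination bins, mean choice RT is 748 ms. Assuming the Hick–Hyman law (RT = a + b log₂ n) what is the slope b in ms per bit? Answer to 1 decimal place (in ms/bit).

186.3 ms/bit

7 alternatives carry log₂ 7 = 2.8074 bits; the choice cost is 748 − 225 = 523 ms, so b = 523/2.8074 = 186.296 ms/bit.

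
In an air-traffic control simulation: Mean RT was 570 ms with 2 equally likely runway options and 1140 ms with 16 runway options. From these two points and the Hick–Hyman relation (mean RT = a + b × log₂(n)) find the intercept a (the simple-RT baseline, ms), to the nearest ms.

b = (RT₂ − RT₁)/(log₂ n₂ − log₂ n₁) = (1140 − 570)/(4 − 1) = 190 ms/bit.
a = RT₁ − b·log₂ n₁ = 570 − 190 × 1 = 380.000 ms.

380 ms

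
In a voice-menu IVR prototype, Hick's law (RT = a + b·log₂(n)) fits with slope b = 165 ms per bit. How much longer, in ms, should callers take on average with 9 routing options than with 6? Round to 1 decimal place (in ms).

96.5 ms

Only the slope matters, since a is common to both: ΔRT = b·log₂(n₂/n₁).
log₂(9) − log₂(6) = 3.1699 − 2.5850 = 0.5850.
ΔRT = 165 × 0.5850 = 96.519 ms.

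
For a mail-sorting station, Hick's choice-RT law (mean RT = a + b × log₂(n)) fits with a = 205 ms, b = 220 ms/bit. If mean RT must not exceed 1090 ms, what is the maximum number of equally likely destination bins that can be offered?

16

Set 205 + 220·log₂ n ≤ 1090 → log₂ n ≤ (1090 − 205)/220 = 4.0227.
So n ≤ 2^4.0227 = 16.254; the largest integer n is 16.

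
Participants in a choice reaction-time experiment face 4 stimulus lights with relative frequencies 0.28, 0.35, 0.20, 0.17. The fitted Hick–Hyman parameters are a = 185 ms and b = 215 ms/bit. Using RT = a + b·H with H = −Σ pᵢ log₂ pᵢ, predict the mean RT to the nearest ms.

Entropy contributions −pᵢ log₂ pᵢ: 0.5142, 0.5301, 0.4644, 0.4346; sum H = 1.9433 bits.
RT = a + bH = 185 + 215·1.9433 = 602.81 ms.

603 ms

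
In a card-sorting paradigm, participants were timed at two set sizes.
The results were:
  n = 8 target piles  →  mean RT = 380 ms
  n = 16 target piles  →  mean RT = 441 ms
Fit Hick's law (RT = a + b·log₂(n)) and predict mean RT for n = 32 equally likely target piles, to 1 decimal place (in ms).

502.0 ms

RT is linear in log₂ n, so two points fix the line:
  b = (441 − 380) / (log₂ 16 − log₂ 8) = 61 / (4 − 3) = 61.000 ms/bit
  a = 380 − 61.000 × 3 = 197.000 ms
Then RT(32) = 197.000 + 61.000 × log₂ 32 = 197.000 + 61.000 × 5 ≈ 502.000 ms.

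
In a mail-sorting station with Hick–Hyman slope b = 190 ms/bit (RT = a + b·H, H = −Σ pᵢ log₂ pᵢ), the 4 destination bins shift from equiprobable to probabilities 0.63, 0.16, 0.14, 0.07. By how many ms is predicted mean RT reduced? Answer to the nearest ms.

Equiprobable entropy H₀ = log₂ 4 = 2.0000 bits.
Skewed entropy H = −Σ pᵢ log₂ pᵢ = 1.5086 bits.
ΔRT = b·(H₀ − H) = 190 × 0.4914 = 93.36 ms.

93 ms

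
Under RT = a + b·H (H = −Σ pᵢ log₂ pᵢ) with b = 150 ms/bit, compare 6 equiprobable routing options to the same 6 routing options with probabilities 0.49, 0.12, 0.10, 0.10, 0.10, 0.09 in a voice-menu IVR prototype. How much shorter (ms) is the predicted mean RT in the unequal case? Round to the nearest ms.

61 ms

Equiprobable entropy H₀ = log₂ 6 = 2.5850 bits.
Skewed entropy H = −Σ pᵢ log₂ pᵢ = 2.1806 bits.
ΔRT = b·(H₀ − H) = 150 × 0.4044 = 60.66 ms.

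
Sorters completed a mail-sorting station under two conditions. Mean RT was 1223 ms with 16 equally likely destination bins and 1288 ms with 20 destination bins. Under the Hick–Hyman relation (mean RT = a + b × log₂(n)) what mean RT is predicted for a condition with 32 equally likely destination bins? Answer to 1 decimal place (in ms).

1424.9 ms

Fit slope and intercept:
  b = (1288 − 1223) / (log₂ 20 − log₂ 16) = 65 / (4.3219 − 4) = 201.908 ms/bit
  a = 1223 − 201.908 × 4 = 415.366 ms
Then RT(32) = 415.366 + 201.908 × log₂ 32 = 415.366 + 201.908 × 5 ≈ 1424.908 ms.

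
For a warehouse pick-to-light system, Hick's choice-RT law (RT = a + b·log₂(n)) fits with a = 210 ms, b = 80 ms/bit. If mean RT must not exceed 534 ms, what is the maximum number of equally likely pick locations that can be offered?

16

80·log₂ n ≤ 534 − 210 = 324, giving log₂ n ≤ 4.0500 and n ≤ 16.564. The largest whole number is 16.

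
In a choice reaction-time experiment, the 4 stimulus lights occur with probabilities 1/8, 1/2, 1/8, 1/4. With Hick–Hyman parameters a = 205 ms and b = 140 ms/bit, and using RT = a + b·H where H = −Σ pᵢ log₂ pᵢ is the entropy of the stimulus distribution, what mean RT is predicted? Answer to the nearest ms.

Each term −pᵢ log₂ pᵢ: 0.125·3 + 0.5·1 + 0.125·3 + 0.25·2; summed, H = 1.750 bits.
Mean RT = a + bH = 205 + 140·1.750 = 450.00 ms.

450 ms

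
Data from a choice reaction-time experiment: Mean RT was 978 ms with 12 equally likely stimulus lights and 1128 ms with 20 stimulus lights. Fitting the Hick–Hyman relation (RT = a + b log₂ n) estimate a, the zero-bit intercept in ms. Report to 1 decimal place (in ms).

b = (RT₂ − RT₁)/(log₂ n₂ − log₂ n₁) = (1128 − 978)/(4.3219 − 3.5850) = 203.537 ms/bit.
Intercept: a = 978 − 203.537·log₂(12) = 248.326 ms.

248.3 ms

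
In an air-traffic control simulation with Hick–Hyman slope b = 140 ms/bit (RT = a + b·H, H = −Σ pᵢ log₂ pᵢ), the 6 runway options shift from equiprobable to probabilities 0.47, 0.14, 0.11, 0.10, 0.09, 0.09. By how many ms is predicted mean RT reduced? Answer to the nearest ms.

52 ms

The RT saving is b·ΔH. Equiprobable H₀ = log₂(6) = 2.5850 bits; with the given probabilities H = 2.2169 bits.
b·(H₀ − H) = 140 × (2.5850 − 2.2169) = 51.54 ms.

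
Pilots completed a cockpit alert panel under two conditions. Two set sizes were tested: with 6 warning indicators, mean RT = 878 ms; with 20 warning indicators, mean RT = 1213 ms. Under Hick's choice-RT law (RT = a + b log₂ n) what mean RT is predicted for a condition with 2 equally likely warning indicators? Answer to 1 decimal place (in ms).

572.3 ms

Solve the two-equation system in a and b:
  b = (1213 − 878) / (log₂ 20 − log₂ 6) = 335 / (4.3219 − 2.5850) = 192.865 ms/bit
  a = 878 − 192.865 × 2.5850 = 379.451 ms
Then RT(2) = 379.451 + 192.865 × log₂ 2 = 379.451 + 192.865 × 1 ≈ 572.316 ms.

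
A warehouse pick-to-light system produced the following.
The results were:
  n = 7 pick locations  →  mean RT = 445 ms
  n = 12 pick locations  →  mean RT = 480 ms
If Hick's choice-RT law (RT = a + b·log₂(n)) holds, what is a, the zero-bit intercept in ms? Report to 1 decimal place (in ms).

318.6 ms

The slope on a log₂ axis is (480 − 445) / (3.5850 − 2.8074) = 45.010 ms/bit.
Intercept: a = 445 − 45.010·log₂(7) = 318.641 ms.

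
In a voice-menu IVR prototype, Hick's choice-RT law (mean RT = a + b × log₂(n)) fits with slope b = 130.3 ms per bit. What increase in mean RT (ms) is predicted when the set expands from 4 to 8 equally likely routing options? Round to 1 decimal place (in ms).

130.3 ms

ΔRT = (a + b log₂ n₂) − (a + b log₂ n₁) = b·(log₂ n₂ − log₂ n₁).
log₂(8) − log₂(4) = log₂(8/4) = log₂(2) = 1.
ΔRT = 130.3 × 1.0000 = 130.300 ms.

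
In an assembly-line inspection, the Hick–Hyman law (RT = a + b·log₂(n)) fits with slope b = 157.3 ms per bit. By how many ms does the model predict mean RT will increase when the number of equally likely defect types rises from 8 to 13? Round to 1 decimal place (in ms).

110.2 ms

Only the slope matters, since a is common to both: ΔRT = b·log₂(n₂/n₁).
log₂(13) − log₂(8) = 3.7004 − 3 = 0.7004.
ΔRT = 157.3 × 0.7004 = 110.179 ms.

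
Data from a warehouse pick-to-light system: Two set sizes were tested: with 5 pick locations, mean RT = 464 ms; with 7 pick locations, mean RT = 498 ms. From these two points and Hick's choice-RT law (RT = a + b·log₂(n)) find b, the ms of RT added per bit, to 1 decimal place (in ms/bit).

70.0 ms/bit

The slope on a log₂ axis is (498 − 464) / (2.8074 − 2.3219) = 70.041 ms/bit.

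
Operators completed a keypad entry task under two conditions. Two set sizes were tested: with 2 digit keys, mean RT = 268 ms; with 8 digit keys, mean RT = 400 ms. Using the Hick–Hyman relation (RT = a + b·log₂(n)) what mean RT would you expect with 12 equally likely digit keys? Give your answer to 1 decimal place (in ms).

438.6 ms

Solve the two-equation system in a and b:
  b = (400 − 268) / (log₂ 8 − log₂ 2) = 132 / (3 − 1) = 66.000 ms/bit
  a = 268 − 66.000 × 1 = 202.000 ms
Then RT(12) = 202.000 + 66.000 × log₂ 12 = 202.000 + 66.000 × 3.5850 ≈ 438.608 ms.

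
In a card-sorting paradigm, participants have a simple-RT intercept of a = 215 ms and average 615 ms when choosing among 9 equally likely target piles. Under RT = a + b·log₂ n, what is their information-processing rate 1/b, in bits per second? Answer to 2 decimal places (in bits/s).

Choice component = 615 − 215 = 400 ms over log₂(9) = 3.1699 bits.
b = 400 / 3.1699 = 126.186 ms/bit, so 1/b = 7.925 bits/s.

7.92 bits/s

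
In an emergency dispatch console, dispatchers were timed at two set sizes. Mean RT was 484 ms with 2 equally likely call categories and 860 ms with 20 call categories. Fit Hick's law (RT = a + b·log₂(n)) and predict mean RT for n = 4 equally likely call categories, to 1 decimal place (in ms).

With log₂ n on the abscissa the relation is linear; from the two conditions:
  b = (860 − 484) / (log₂ 20 − log₂ 2) = 376 / (4.3219 − 1) = 113.187 ms/bit
  a = 484 − 113.187 × 1 = 370.813 ms
Then RT(4) = 370.813 + 113.187 × log₂ 4 = 370.813 + 113.187 × 2 ≈ 597.187 ms.

597.2 ms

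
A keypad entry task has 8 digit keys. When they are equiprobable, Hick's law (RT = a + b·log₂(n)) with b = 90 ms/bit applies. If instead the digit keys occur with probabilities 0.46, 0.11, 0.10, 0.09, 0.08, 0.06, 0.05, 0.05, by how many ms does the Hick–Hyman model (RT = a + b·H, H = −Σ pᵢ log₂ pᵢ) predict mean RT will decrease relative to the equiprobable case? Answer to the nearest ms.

Equiprobable entropy H₀ = log₂ 8 = 3.0000 bits.
Skewed entropy H = −Σ pᵢ log₂ pᵢ = 2.4777 bits.
ΔRT = b·(H₀ − H) = 90 × 0.5223 = 47.01 ms.

47 ms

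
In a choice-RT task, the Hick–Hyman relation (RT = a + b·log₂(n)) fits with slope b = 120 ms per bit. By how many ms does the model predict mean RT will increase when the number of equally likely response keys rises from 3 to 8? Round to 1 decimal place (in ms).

Only the slope matters, since a is common to both: ΔRT = b·log₂(n₂/n₁).
log₂(8) − log₂(3) = 3 − 1.5850 = 1.4150.
ΔRT = 120 × 1.4150 = 169.804 ms.

169.8 ms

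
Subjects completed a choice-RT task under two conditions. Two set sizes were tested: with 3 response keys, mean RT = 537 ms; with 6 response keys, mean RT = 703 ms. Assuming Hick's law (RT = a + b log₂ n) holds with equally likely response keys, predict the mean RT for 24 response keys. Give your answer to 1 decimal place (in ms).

1035.0 ms

Fit slope and intercept:
  b = (703 − 537) / (log₂ 6 − log₂ 3) = 166 / (2.5850 − 1.5850) = 166.000 ms/bit
  a = 537 − 166.000 × 1.5850 = 273.896 ms
Then RT(24) = 273.896 + 166.000 × log₂ 24 = 273.896 + 166.000 × 4.5850 ≈ 1035.000 ms.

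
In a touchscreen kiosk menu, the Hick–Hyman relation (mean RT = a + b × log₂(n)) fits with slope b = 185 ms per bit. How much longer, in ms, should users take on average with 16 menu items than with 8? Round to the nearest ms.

The intercept a cancels: ΔRT = b·(log₂ n₂ − log₂ n₁) = b·log₂(n₂/n₁).
log₂(16) − log₂(8) = log₂(16/8) = log₂(2) = 1.
ΔRT = 185 × 1.0000 = 185.000 ms.

185 ms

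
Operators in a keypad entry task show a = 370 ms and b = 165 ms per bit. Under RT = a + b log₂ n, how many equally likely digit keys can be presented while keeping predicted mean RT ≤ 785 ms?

5

Set 370 + 165·log₂ n ≤ 785 → log₂ n ≤ (785 − 370)/165 = 2.5152.
So n ≤ 2^2.5152 = 5.717; the largest integer n is 5.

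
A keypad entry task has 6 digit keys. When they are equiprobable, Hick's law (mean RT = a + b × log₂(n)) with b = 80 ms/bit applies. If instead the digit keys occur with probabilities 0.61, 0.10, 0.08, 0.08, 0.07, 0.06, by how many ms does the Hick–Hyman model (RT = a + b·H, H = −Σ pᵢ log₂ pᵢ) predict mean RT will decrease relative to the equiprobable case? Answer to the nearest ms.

58 ms

Equiprobable entropy H₀ = log₂ 6 = 2.5850 bits.
Skewed entropy H = −Σ pᵢ log₂ pᵢ = 1.8623 bits.
ΔRT = b·(H₀ − H) = 80 × 0.7227 = 57.81 ms.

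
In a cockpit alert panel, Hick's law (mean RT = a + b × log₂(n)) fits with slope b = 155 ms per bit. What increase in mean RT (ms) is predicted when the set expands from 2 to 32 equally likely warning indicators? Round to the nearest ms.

ΔRT = (a + b log₂ n₂) − (a + b log₂ n₁) = b·(log₂ n₂ − log₂ n₁).
log₂(32) − log₂(2) = log₂(32/2) = log₂(16) = 4.
ΔRT = 155 × 4.0000 = 620.000 ms.

620 ms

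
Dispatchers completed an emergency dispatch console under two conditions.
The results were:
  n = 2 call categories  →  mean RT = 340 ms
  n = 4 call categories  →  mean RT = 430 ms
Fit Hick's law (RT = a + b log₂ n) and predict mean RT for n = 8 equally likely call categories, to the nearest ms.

520 ms

With log₂ n on the abscissa the relation is linear; from the two conditions:
  b = (430 − 340) / (log₂ 4 − log₂ 2) = 90 / (2 − 1) = 90 ms/bit
  a = 340 − 90 × 1 = 250 ms
Then RT(8) = 250 + 90 × log₂ 8 = 250 + 90 × 3 ≈ 520.000 ms.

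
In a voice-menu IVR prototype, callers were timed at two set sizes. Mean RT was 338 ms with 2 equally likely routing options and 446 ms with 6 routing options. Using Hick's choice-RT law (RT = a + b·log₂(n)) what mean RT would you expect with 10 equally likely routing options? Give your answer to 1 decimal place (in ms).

496.2 ms

Fit slope and intercept:
  b = (446 − 338) / (log₂ 6 − log₂ 2) = 108 / (2.5850 − 1) = 68.140 ms/bit
  a = 338 − 68.140 × 1 = 269.860 ms
Then RT(10) = 269.860 + 68.140 × log₂ 10 = 269.860 + 68.140 × 3.3219 ≈ 496.217 ms.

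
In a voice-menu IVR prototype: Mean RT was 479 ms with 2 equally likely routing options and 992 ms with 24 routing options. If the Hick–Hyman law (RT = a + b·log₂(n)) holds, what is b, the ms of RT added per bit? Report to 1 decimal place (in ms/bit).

b = (RT₂ − RT₁)/(log₂ n₂ − log₂ n₁) = (992 − 479)/(4.5850 − 1) = 143.098 ms/bit.

143.1 ms/bit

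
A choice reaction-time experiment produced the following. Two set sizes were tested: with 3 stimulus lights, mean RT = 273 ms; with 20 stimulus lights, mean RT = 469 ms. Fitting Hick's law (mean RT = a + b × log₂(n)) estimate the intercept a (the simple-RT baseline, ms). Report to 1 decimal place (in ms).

b = (RT₂ − RT₁)/(log₂ n₂ − log₂ n₁) = (469 − 273)/(4.3219 − 1.5850) = 71.612 ms/bit.
a = RT₁ − b·log₂ n₁ = 273 − 71.612 × 1.5850 = 159.497 ms.

159.5 ms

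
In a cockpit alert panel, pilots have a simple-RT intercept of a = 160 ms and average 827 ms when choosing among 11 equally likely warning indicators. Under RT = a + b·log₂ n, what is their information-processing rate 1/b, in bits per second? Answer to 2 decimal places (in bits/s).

5.19 bits/s

b = (827 − 160)/log₂ 11 = 667/3.4594 = 192.806 ms per bit = 0.19281 s/bit; the reciprocal is 5.187 bits/s.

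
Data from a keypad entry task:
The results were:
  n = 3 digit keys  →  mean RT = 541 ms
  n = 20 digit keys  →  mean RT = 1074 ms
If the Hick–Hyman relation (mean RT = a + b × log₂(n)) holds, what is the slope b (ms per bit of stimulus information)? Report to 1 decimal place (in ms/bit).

b = (RT₂ − RT₁)/(log₂ n₂ − log₂ n₁) = (1074 − 541)/(4.3219 − 1.5850) = 194.741 ms/bit.

194.7 ms/bit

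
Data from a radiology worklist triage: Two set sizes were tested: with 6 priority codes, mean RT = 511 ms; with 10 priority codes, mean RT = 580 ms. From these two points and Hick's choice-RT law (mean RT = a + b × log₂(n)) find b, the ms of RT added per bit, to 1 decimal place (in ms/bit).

The slope on a log₂ axis is (580 − 511) / (3.3219 − 2.5850) = 93.627 ms/bit.

93.6 ms/bit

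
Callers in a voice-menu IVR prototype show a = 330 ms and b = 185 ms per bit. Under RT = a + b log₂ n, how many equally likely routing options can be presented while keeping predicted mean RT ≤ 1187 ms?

185·log₂ n ≤ 1187 − 330 = 857, giving log₂ n ≤ 4.6324 and n ≤ 24.803. The largest whole number is 24.

24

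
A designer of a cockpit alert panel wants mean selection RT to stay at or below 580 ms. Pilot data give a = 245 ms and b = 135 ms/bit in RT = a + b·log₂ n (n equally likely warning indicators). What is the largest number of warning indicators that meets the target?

5

135·log₂ n ≤ 580 − 245 = 335, giving log₂ n ≤ 2.4815 and n ≤ 5.585. The largest whole number is 5.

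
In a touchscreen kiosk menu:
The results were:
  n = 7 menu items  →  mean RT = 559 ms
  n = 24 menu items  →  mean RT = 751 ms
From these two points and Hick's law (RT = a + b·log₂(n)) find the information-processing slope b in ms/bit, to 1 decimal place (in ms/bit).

Slope: b = (751 − 559) / (log₂ 24 − log₂ 7) = 192/1.7776 = 108.010 ms/bit.

108.0 ms/bit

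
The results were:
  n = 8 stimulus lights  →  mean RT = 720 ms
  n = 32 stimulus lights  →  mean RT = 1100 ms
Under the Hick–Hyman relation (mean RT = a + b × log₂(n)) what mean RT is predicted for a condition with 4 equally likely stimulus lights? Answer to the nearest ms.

530 ms

Fit slope and intercept:
  b = (1100 − 720) / (log₂ 32 − log₂ 8) = 380 / (5 − 3) = 190 ms/bit
  a = 720 − 190 × 3 = 150 ms
Then RT(4) = 150 + 190 × log₂ 4 = 150 + 190 × 2 ≈ 530.000 ms.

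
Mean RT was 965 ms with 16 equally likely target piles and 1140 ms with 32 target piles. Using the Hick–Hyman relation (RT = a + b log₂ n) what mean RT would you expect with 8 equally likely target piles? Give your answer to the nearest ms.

With log₂ n on the abscissa the relation is linear; from the two conditions:
  b = (1140 − 965) / (log₂ 32 − log₂ 16) = 175 / (5 − 4) = 175 ms/bit
  a = 965 − 175 × 4 = 265 ms
Then RT(8) = 265 + 175 × log₂ 8 = 265 + 175 × 3 ≈ 790.000 ms.

790 ms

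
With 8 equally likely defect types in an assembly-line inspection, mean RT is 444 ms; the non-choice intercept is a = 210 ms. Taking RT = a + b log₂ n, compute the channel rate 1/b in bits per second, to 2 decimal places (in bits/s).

12.82 bits/s

Choice component = 444 − 210 = 234 ms over log₂(8) = 3 bits.
b = 234 / 3 = 78.000 ms/bit, so 1/b = 12.821 bits/s.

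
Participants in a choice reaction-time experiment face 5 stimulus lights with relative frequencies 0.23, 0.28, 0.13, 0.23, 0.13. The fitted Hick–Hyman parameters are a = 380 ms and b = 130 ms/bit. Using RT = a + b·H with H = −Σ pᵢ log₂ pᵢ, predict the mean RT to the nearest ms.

Entropy contributions −pᵢ log₂ pᵢ: 0.4877, 0.5142, 0.3826, 0.4877, 0.3826; sum H = 2.2548 bits.
RT = a + bH = 380 + 130·2.2548 = 673.13 ms.

673 ms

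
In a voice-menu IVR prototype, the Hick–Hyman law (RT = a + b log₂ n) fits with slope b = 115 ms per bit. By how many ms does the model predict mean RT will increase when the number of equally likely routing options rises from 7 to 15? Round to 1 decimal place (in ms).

126.4 ms

The intercept a cancels: ΔRT = b·(log₂ n₂ − log₂ n₁) = b·log₂(n₂/n₁).
log₂(15) − log₂(7) = 3.9069 − 2.8074 = 1.0995.
ΔRT = 115 × 1.0995 = 126.447 ms.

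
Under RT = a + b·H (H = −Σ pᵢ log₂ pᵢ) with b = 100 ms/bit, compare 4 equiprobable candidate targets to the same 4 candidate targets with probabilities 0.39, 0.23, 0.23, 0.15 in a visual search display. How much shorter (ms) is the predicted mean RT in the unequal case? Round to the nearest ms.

8 ms

The RT saving is b·ΔH. Equiprobable H₀ = log₂(4) = 2.0000 bits; with the given probabilities H = 1.9157 bits.
b·(H₀ − H) = 100 × (2.0000 − 1.9157) = 8.43 ms.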